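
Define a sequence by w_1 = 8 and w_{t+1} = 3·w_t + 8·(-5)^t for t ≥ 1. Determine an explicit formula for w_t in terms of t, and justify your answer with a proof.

w_t = -(-5)^t + 3^t

Computing the first terms: w_1 = 8, w_2 = -16, w_3 = 152. This suggests w_t = -(-5)^t + 3^t.
For the base case t = 1: the formula gives 8 = 8 = w_1.
For the inductive step, assume it holds for an arbitrary p ≥ 1, so w_p = -(-5)^p + 3^p.
Then w_{p+1} = 3·w_p + 8·(-5)^p = 3·(-(-5)^p + 3^p) + 8·(-5)^p = -(-5)^(p + 1) + 3^(p + 1),
which is the claimed formula at t = p+1.
Hence, by induction on t, the claim holds for every t ≥ 1.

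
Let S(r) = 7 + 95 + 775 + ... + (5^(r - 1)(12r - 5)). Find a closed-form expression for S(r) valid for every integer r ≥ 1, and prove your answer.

S(r) = 5^r(3r - 2) + 2

We claim S(r) = 5^r(3r - 2) + 2 for all r ≥ 1.
Base step (r = 1): S(1) = 7, and the closed form gives 7. They agree.
For the inductive step, assume it holds for an arbitrary p ≥ 1, so S(p) = 5^p(3p - 2) + 2.
Then S(p+1) = S(p) + (5^p(12p + 7)) = (5^p(3p - 2) + 2) + (5^p(12p + 7)).
Simplifying, S(p+1) = 15·5^p·p + 5·5^p + 2 = 5^(p+1)(3(p+1) - 2) + 2,
which is the closed form with r = p+1.
By induction, the statement is established for all r ≥ 1.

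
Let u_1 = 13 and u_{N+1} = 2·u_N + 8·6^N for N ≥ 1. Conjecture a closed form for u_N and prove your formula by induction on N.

u_N = 2^(N - 1) + 2·6^N

Computing the first terms: u_1 = 13, u_2 = 74, u_3 = 436. This suggests u_N = 2^(N - 1) + 2·6^N.
Base case (N = 1): the formula gives 13 = 13 = u_1.
Inductive step: assume the claim holds for N = j, so u_j = 2^(j - 1) + 2·6^j.
Then u_{j+1} = 2·u_j + 8·6^j = 2·(2^(j - 1) + 2·6^j) + 8·6^j = 2^j + 2·6^(j + 1) = 2^((j+1) - 1) + 2·6^(j+1),
which is the claimed formula at N = j+1.
Hence, by induction on N, the claim holds for every N ≥ 1.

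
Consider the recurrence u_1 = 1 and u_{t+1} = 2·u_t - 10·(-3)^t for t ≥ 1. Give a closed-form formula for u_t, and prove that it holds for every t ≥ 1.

Computing the first terms: u_1 = 1, u_2 = 32, u_3 = -26. This suggests u_t = 2(-3)^t + 7·2^(t - 1).
For the base case t = 1: the formula gives 1 = 1 = u_1.
Suppose the result is true for t = m, so u_m = 2(-3)^m + 7·2^(m - 1).
Then u_{m+1} = 2·u_m - 10·(-3)^m = 2·(2(-3)^m + 7·2^(m - 1)) - 10·(-3)^m = 2(-3)^(m + 1) + 7·2^m = 2(-3)^(m+1) + 7·2^((m+1) - 1),
which is the claimed formula at t = m+1.
This completes the induction.

u_t = 2(-3)^t + 7·2^(t - 1)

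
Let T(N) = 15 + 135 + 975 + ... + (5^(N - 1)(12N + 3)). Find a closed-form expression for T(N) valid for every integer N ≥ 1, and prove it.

T(N) = 3·5^N·N

We claim T(N) = 3·5^N·N for all N ≥ 1.
Base case (N = 1): T(1) = 15, and the closed form gives 15. They agree.
Inductive step: assume the claim holds for N = p, so T(p) = 3·5^p·p.
Then T(p+1) = T(p) + (5^p(12p + 15)) = (3·5^p·p) + (5^p(12p + 15)).
Simplifying, T(p+1) = 15·5^p(p + 1) = 3·5^(p+1)·(p+1),
which is the closed form with N = p+1.
This completes the induction.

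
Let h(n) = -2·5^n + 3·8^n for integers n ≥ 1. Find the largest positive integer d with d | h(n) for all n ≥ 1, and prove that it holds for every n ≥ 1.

d = 2

Computing the first values: h(1) = 14 and h(2) = 142; gcd(14, 142) = 2, so d ≤ 2.
We prove 2 | -2·5^n + 3·8^n for all n ≥ 1 by induction on n.
Base step (n = 1): h(1) = 14 = 2·(7), so 2 | h(1).
Inductive step: suppose the statement holds for some m ≥ 1, i.e. 2 | h(m). Then
h(m+1) − 8·h(m) = (-2·5^(m+1) + 3·8^(m+1)) − 8·(-2·5^m + 3·8^m) = (-2)·5^m·(5 − 8) = (6)·5^m. Since 2 | h(m) by the inductive hypothesis, 2 | 8·h(m); and 2 | 6 since 6 = 2·3. Therefore 2 | h(m+1).
By induction, the statement is established for all n ≥ 1.
Therefore the largest such d is 2.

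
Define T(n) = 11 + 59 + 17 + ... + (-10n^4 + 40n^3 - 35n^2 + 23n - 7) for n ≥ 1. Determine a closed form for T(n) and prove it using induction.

T(n) = -n(2n^4 - 5n^3 - 5n^2 - 4n + 1)

We claim T(n) = -n(2n^4 - 5n^3 - 5n^2 - 4n + 1) for all n ≥ 1.
Base case (n = 1): T(1) = 11, and the closed form gives 11. They agree.
Inductive step: assume the claim holds for n = k, so T(k) = k(-2k^4 + 5k^3 + 5k^2 + 4k - 1).
Then T(k+1) = T(k) + (-10k^4 + 25k^2 + 33k + 11) = (k(-2k^4 + 5k^3 + 5k^2 + 4k - 1)) + (-10k^4 + 25k^2 + 33k + 11).
Simplifying, T(k+1) = -(k + 1)(2k^4 + 3k^3 - 8k^2 - 21k - 11) = -(k+1)(2(k+1)^4 - 5(k+1)^3 - 5(k+1)^2 - 4(k+1) + 1),
which is the closed form with n = k+1.
This completes the induction.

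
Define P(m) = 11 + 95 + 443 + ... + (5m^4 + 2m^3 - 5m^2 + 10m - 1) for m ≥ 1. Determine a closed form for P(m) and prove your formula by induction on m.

P(m) = m(m^4 + 3m^3 + m^2 + 3m + 3)

We claim P(m) = m(m^4 + 3m^3 + m^2 + 3m + 3) for all m ≥ 1.
When m = 1: P(1) = 11, and the closed form gives 11. They agree.
Inductive step: assume the claim holds for m = j, so P(j) = j(j^4 + 3j^3 + j^2 + 3j + 3).
Then P(j+1) = P(j) + (5j^4 + 22j^3 + 31j^2 + 26j + 11) = (j(j^4 + 3j^3 + j^2 + 3j + 3)) + (5j^4 + 22j^3 + 31j^2 + 26j + 11).
Simplifying, P(j+1) = (j + 1)(j^4 + 7j^3 + 16j^2 + 18j + 11) = (j+1)((j+1)^4 + 3(j+1)^3 + (j+1)^2 + 3(j+1) + 3),
which is the closed form with m = j+1.
By induction, the statement is established for all m ≥ 1.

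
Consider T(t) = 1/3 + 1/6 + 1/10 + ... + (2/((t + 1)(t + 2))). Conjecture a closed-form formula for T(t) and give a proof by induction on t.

T(t) = t/(t + 2)

We claim T(t) = t/(t + 2) for all t ≥ 1.
Base step (t = 1): T(1) = 1/3, and the closed form gives 1/3. They agree.
For the inductive step, assume it holds for an arbitrary k ≥ 1, so T(k) = k/(k + 2).
Then T(k+1) = T(k) + (2/((k + 2)(k + 3))) = (k/(k + 2)) + (2/((k + 2)(k + 3))).
Simplifying, T(k+1) = (k + 1)/(k + 3) = (k+1)/((k+1) + 2),
which is the closed form with t = k+1.
By the principle of mathematical induction, the result holds for all t ≥ 1.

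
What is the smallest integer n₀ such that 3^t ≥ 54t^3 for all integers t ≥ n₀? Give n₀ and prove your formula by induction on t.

n₀ = 10

At t = 9: 19683 < 39366, so the inequality fails and n₀ ≥ 10. We prove 3^t ≥ 54t^3 for all t ≥ 10.
Base step (t = 10): 3^t = 59049 and 54t^3 = 54000, so 59049 ≥ 54000.
Inductive step: suppose the statement holds for some r ≥ 10, so 3^r ≥ 54r^3.
Then 3^(r + 1) = 3·(3^r) ≥ 3·(54r^3).
Also, for r ≥ 10 we have 3·(54r^3) ≥ 54(r+1)^3, since 3 ≥ (1 + 1/r)^3 for all r ≥ 10.
Combining, 3^(r + 1) ≥ 54(r+1)^3.
Hence, by induction on t, the claim holds for every t ≥ 10.
Hence the smallest such n₀ is 10.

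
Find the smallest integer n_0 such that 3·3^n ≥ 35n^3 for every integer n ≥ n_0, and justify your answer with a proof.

At n = 7: 6561 < 12005, so the inequality fails and n_0 ≥ 8. We prove 3·3^n ≥ 35n^3 for all n ≥ 8.
Base case (n = 8): 3·3^n = 19683 and 35n^3 = 17920, so 19683 ≥ 17920.
For the inductive step, assume it holds for an arbitrary j ≥ 8, so 3·3^j ≥ 35j^3.
Then 3·3^(j + 1) = 3·(3·3^j) ≥ 3·(35j^3).
Also, for j ≥ 8 we have 3·(35j^3) ≥ 35(j+1)^3, since 3 ≥ (1 + 1/j)^3 for all j ≥ 8.
Combining, 3·3^(j + 1) ≥ 35(j+1)^3.
This completes the induction.
Hence the smallest such n_0 is 8.

n_0 = 8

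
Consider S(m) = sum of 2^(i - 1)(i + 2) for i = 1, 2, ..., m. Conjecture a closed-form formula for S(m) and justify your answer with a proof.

We claim S(m) = 2^m(m + 1) - 1 for all m ≥ 1.
Base step (m = 1): S(1) = 3, and the closed form gives 3. They agree.
Inductive step: suppose the statement holds for some i ≥ 1, so S(i) = 2^i(i + 1) - 1.
Then S(i+1) = S(i) + (2^i(i + 3)) = (2^i(i + 1) - 1) + (2^i(i + 3)).
Simplifying, S(i+1) = 2^(i + 1)i + 2^(i + 2) - 1 = 2^(i+1)((i+1) + 1) - 1,
which is the closed form with m = i+1.
By the principle of mathematical induction, the result holds for all m ≥ 1.

S(m) = 2^m(m + 1) - 1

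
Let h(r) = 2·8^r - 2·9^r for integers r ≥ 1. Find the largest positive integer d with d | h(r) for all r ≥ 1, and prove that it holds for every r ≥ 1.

d = 2

Computing the first values: h(1) = -2 and h(2) = -34; gcd(-2, -34) = 2, so d ≤ 2.
We prove 2 | 2·8^r - 2·9^r for all r ≥ 1 by induction on r.
Base step (r = 1): h(1) = -2 = 2·(-1), so 2 | h(1).
For the inductive step, assume it holds for an arbitrary j ≥ 1, i.e. 2 | h(j). Then
h(j+1) − 9·h(j) = (2·8^(j+1) - 2·9^(j+1)) − 9·(2·8^j - 2·9^j) = (2)·8^j·(8 − 9) = (-2)·8^j. Since 2 | h(j) by the inductive hypothesis, 2 | 9·h(j); and 2 | -2 since -2 = 2·-1. Therefore 2 | h(j+1).
By induction, the statement is established for all r ≥ 1.
Therefore the largest such d is 2.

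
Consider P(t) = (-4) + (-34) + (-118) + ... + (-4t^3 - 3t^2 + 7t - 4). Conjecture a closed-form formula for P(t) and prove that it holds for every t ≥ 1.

P(t) = -t(t^3 + 3t^2 - t + 1)

We claim P(t) = -t(t^3 + 3t^2 - t + 1) for all t ≥ 1.
For the base case t = 1: P(1) = -4, and the closed form gives -4. They agree.
Inductive step: suppose the statement holds for some k ≥ 1, so P(k) = k(-k^3 - 3k^2 + k - 1).
Then P(k+1) = P(k) + (-4k^3 - 15k^2 - 11k - 4) = (k(-k^3 - 3k^2 + k - 1)) + (-4k^3 - 15k^2 - 11k - 4).
Simplifying, P(k+1) = -(k + 1)(k^3 + 6k^2 + 8k + 4) = -(k+1)((k+1)^3 + 3(k+1)^2 - (k+1) + 1),
which is the closed form with t = k+1.
Hence, by induction on t, the claim holds for every t ≥ 1.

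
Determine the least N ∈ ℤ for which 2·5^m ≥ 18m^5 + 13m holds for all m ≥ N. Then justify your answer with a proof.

N = 8

At m = 7: 156250 < 302617, so the inequality fails and N ≥ 8. We prove 2·5^m ≥ 18m^5 + 13m for all m ≥ 8.
Base step (m = 8): 2·5^m = 781250 and 18m^5 + 13m = 589928, so 781250 ≥ 589928.
For the inductive step, assume it holds for an arbitrary r ≥ 8, so 2·5^r ≥ 18r^5 + 13r.
Then 2·5^(r + 1) = 5·(2·5^r) ≥ 5·(18r^5 + 13r).
Also, for r ≥ 8 we have 5·(18r^5 + 13r) ≥ 18(r+1)^5 + 13(r+1), since 5·(18r^5 + 13r) − (18(r+1)^5 + 13(r+1)) = 72r^5 - 90r^4 - 180r^3 - 180r^2 - 38r - 31, which is nonnegative for all r ≥ 8.
Combining, 2·5^(r + 1) ≥ 18(r+1)^5 + 13(r+1).
By induction, the statement is established for all m ≥ 8.
Hence the smallest such N is 8.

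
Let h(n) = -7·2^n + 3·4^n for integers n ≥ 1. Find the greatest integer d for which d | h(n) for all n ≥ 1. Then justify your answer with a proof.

Computing the first values: h(1) = -2 and h(2) = 20; gcd(-2, 20) = 2, so d ≤ 2.
We prove 2 | -7·2^n + 3·4^n for all n ≥ 1 by induction on n.
Base case (n = 1): h(1) = -2 = 2·(-1), so 2 | h(1).
Inductive step: assume the claim holds for n = j, i.e. 2 | h(j). Then
h(j+1) − 4·h(j) = (-7·2^(j+1) + 3·4^(j+1)) − 4·(-7·2^j + 3·4^j) = (-7)·2^j·(2 − 4) = (14)·2^j. Since 2 | h(j) by the inductive hypothesis, 2 | 4·h(j); and 2 | 14 since 14 = 2·7. Therefore 2 | h(j+1).
This completes the induction.
Therefore the largest such d is 2.

d = 2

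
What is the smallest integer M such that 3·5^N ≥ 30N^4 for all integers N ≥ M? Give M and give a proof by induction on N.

At N = 5: 9375 < 18750, so the inequality fails and M ≥ 6. We prove 3·5^N ≥ 30N^4 for all N ≥ 6.
When N = 6: 3·5^N = 46875 and 30N^4 = 38880, so 46875 ≥ 38880.
For the inductive step, assume it holds for an arbitrary r ≥ 6, so 3·5^r ≥ 30r^4.
Then 3·5^(r + 1) = 5·(3·5^r) ≥ 5·(30r^4).
Also, for r ≥ 6 we have 5·(30r^4) ≥ 30(r+1)^4, since 5 ≥ (1 + 1/r)^4 for all r ≥ 6.
Combining, 3·5^(r + 1) ≥ 30(r+1)^4.
By induction, the statement is established for all N ≥ 6.
Hence the smallest such M is 6.

M = 6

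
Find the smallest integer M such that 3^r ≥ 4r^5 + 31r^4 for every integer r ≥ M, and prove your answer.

At r = 13: 1594323 < 2370563, so the inequality fails and M ≥ 14. We prove 3^r ≥ 4r^5 + 31r^4 for all r ≥ 14.
Base case (r = 14): 3^r = 4782969 and 4r^5 + 31r^4 = 3342192, so 4782969 ≥ 3342192.
Inductive step: suppose the statement holds for some p ≥ 14, so 3^p ≥ 4p^5 + 31p^4.
Then 3^(p + 1) = 3·(3^p) ≥ 3·(4p^5 + 31p^4).
Also, for p ≥ 14 we have 3·(4p^5 + 31p^4) ≥ 4(p+1)^5 + 31(p+1)^4, since 3·(4p^5 + 31p^4) − (4(p+1)^5 + 31(p+1)^4) = 8p^5 + 42p^4 - 164p^3 - 226p^2 - 144p - 35, which is nonnegative for all p ≥ 14.
Combining, 3^(p + 1) ≥ 4(p+1)^5 + 31(p+1)^4.
By induction, the statement is established for all r ≥ 14.
Hence the smallest such M is 14.

M = 14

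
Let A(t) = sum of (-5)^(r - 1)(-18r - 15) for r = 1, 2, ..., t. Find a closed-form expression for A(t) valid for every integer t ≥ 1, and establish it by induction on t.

A(t) = 3(-5)^t(t + 1) - 3

We claim A(t) = 3(-5)^t(t + 1) - 3 for all t ≥ 1.
For the base case t = 1: A(1) = -33, and the closed form gives -33. They agree.
Inductive step: suppose the statement holds for some r ≥ 1, so A(r) = 3(-5)^r(r + 1) - 3.
Then A(r+1) = A(r) + ((-5)^r(-18r - 33)) = (3(-5)^r(r + 1) - 3) + ((-5)^r(-18r - 33)).
Simplifying, A(r+1) = -15(-5)^r·r - 30(-5)^r - 3 = 3(-5)^(r+1)((r+1) + 1) - 3,
which is the closed form with t = r+1.
Hence, by induction on t, the claim holds for every t ≥ 1.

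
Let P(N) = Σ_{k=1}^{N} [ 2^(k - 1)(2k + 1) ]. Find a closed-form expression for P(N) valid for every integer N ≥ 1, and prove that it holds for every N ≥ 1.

We claim P(N) = 2^N(2N - 1) + 1 for all N ≥ 1.
When N = 1: P(1) = 3, and the closed form gives 3. They agree.
Suppose the result is true for N = k, so P(k) = 2^k(2k - 1) + 1.
Then P(k+1) = P(k) + (2^k(2k + 3)) = (2^k(2k - 1) + 1) + (2^k(2k + 3)).
Simplifying, P(k+1) = 2^(k + 1) + 2^(k + 2)k + 1 = 2^(k+1)(2(k+1) - 1) + 1,
which is the closed form with N = k+1.
This completes the induction.

P(N) = 2^N(2N - 1) + 1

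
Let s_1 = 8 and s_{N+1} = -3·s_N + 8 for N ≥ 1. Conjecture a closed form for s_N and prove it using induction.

s_N = -2(-3)^N + 2

Computing the first terms: s_1 = 8, s_2 = -16, s_3 = 56. This suggests s_N = -2(-3)^N + 2.
Base step (N = 1): the formula gives 8 = 8 = s_1.
Inductive step: assume the claim holds for N = j, so s_j = -2(-3)^j + 2.
Then s_{j+1} = -3·s_j + 8 = -3·(-2(-3)^j + 2) + 8 = -2(-3)^(j + 1) + 2,
which is the claimed formula at N = j+1.
Hence, by induction on N, the claim holds for every N ≥ 1.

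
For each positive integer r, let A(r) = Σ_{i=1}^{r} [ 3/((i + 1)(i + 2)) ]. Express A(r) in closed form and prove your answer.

We claim A(r) = 3r/(2(r + 2)) for all r ≥ 1.
Base case (r = 1): A(1) = 1/2, and the closed form gives 1/2. They agree.
Suppose the result is true for r = i, so A(i) = 3i/(2(i + 2)).
Then A(i+1) = A(i) + (3/((i + 2)(i + 3))) = (3i/(2(i + 2))) + (3/((i + 2)(i + 3))).
Simplifying, A(i+1) = 3(i + 1)/(2(i + 3)) = 3(i+1)/(2((i+1) + 2)),
which is the closed form with r = i+1.
By induction, the statement is established for all r ≥ 1.

A(r) = 3r/(2(r + 2))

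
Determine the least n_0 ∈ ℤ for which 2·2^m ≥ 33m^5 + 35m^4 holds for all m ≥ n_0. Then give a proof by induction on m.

n_0 = 29

At m = 28: 536870912 < 589455104, so the inequality fails and n_0 ≥ 29. We prove 2·2^m ≥ 33m^5 + 35m^4 for all m ≥ 29.
For the base case m = 29: 2·2^m = 1073741824 and 33m^5 + 35m^4 = 701622752, so 1073741824 ≥ 701622752.
Suppose the result is true for m = k, so 2·2^k ≥ 33k^5 + 35k^4.
Then 2·2^(k + 1) = 2·(2·2^k) ≥ 2·(33k^5 + 35k^4).
Also, for k ≥ 29 we have 2·(33k^5 + 35k^4) ≥ 33(k+1)^5 + 35(k+1)^4, since 2·(33k^5 + 35k^4) − (33(k+1)^5 + 35(k+1)^4) = 33k^5 - 130k^4 - 470k^3 - 540k^2 - 305k - 68, which is nonnegative for all k ≥ 29.
Combining, 2·2^(k + 1) ≥ 33(k+1)^5 + 35(k+1)^4.
By the principle of mathematical induction, the result holds for all m ≥ 29.
Hence the smallest such n_0 is 29.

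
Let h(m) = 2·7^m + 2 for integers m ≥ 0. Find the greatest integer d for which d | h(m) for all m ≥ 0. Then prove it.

Computing the first values: h(0) = 4 and h(1) = 16; gcd(4, 16) = 4, so d ≤ 4.
We prove 4 | 2·7^m + 2 for all m ≥ 0 by induction on m.
When m = 0: h(0) = 4 = 4·(1), so 4 | h(0).
Inductive step: suppose the statement holds for some i ≥ 0, i.e. 4 | h(i). Then
h(i+1) = 2·7^(i+1) + 2 = 7·(2·7^i + 2) - 12 = 7·h(i) - 12. The first term is divisible by 4 by the inductive hypothesis, and -12 is divisible by 4. Hence 4 | h(i+1).
By induction, the statement is established for all m ≥ 0.
Therefore the largest such d is 4.

d = 4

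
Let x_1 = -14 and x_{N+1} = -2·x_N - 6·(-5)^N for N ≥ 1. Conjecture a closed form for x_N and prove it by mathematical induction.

x_N = -(-2)^(N + 1) + 2(-5)^N

Computing the first terms: x_1 = -14, x_2 = 58, x_3 = -266. This suggests x_N = -(-2)^(N + 1) + 2(-5)^N.
When N = 1: the formula gives -14 = -14 = x_1.
Inductive step: assume the claim holds for N = p, so x_p = -(-2)^(p + 1) + 2(-5)^p.
Then x_{p+1} = -2·x_p - 6·(-5)^p = -2·(-(-2)^(p + 1) + 2(-5)^p) - 6·(-5)^p = -(-2)^(p + 2) + 2(-5)^(p + 1) = -(-2)^((p+1) + 1) + 2(-5)^(p+1),
which is the claimed formula at N = p+1.
This completes the induction.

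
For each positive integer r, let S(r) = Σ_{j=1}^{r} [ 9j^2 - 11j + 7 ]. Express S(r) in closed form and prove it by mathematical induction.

S(r) = r(3r^2 - r + 3)

We claim S(r) = r(3r^2 - r + 3) for all r ≥ 1.
When r = 1: S(1) = 5, and the closed form gives 5. They agree.
For the inductive step, assume it holds for an arbitrary j ≥ 1, so S(j) = j(3j^2 - j + 3).
Then S(j+1) = S(j) + (9j^2 + 7j + 5) = (j(3j^2 - j + 3)) + (9j^2 + 7j + 5).
Simplifying, S(j+1) = (j + 1)(3j^2 + 5j + 5) = (j+1)(3(j+1)^2 - (j+1) + 3),
which is the closed form with r = j+1.
Hence, by induction on r, the claim holds for every r ≥ 1.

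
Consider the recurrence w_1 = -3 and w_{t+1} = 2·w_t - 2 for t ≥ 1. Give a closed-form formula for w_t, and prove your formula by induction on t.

w_t = -5·2^(t - 1) + 2

Computing the first terms: w_1 = -3, w_2 = -8, w_3 = -18. This suggests w_t = -5·2^(t - 1) + 2.
Base case (t = 1): the formula gives -3 = -3 = w_1.
Inductive step: suppose the statement holds for some p ≥ 1, so w_p = -5·2^(p - 1) + 2.
Then w_{p+1} = 2·w_p - 2 = 2·(-5·2^(p - 1) + 2) - 2 = -5·2^p + 2 = -5·2^((p+1) - 1) + 2,
which is the claimed formula at t = p+1.
By the principle of mathematical induction, the result holds for all t ≥ 1.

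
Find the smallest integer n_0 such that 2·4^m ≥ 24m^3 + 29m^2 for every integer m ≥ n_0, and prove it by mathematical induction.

At m = 5: 2048 < 3725, so the inequality fails and n_0 ≥ 6. We prove 2·4^m ≥ 24m^3 + 29m^2 for all m ≥ 6.
Base case (m = 6): 2·4^m = 8192 and 24m^3 + 29m^2 = 6228, so 8192 ≥ 6228.
Inductive step: suppose the statement holds for some i ≥ 6, so 2·4^i ≥ 24i^3 + 29i^2.
Then 2·4^(i + 1) = 4·(2·4^i) ≥ 4·(24i^3 + 29i^2).
Also, for i ≥ 6 we have 4·(24i^3 + 29i^2) ≥ 24(i+1)^3 + 29(i+1)^2, since 4·(24i^3 + 29i^2) − (24(i+1)^3 + 29(i+1)^2) = 72i^3 + 15i^2 - 130i - 53, which is nonnegative for all i ≥ 6.
Combining, 2·4^(i + 1) ≥ 24(i+1)^3 + 29(i+1)^2.
Hence, by induction on m, the claim holds for every m ≥ 6.
Hence the smallest such n_0 is 6.

n_0 = 6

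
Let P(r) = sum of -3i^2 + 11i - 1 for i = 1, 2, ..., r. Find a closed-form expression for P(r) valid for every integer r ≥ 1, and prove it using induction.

We claim P(r) = -r(r^2 - 4r - 4) for all r ≥ 1.
When r = 1: P(1) = 7, and the closed form gives 7. They agree.
Inductive step: suppose the statement holds for some i ≥ 1, so P(i) = i(-i^2 + 4i + 4).
Then P(i+1) = P(i) + (-3i^2 + 5i + 7) = (i(-i^2 + 4i + 4)) + (-3i^2 + 5i + 7).
Simplifying, P(i+1) = -(i + 1)(i^2 - 2i - 7) = -(i+1)((i+1)^2 - 4(i+1) - 4),
which is the closed form with r = i+1.
This completes the induction.

P(r) = -r(r^2 - 4r - 4)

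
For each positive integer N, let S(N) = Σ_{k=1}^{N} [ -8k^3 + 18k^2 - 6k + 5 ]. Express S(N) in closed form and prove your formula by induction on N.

We claim S(N) = -N(2N^3 - 2N^2 - 4N - 5) for all N ≥ 1.
When N = 1: S(1) = 9, and the closed form gives 9. They agree.
Suppose the result is true for N = k, so S(k) = k(-2k^3 + 2k^2 + 4k + 5).
Then S(k+1) = S(k) + (-8k^3 - 6k^2 + 6k + 9) = (k(-2k^3 + 2k^2 + 4k + 5)) + (-8k^3 - 6k^2 + 6k + 9).
Simplifying, S(k+1) = -(k + 1)(2k^3 + 4k^2 - 2k - 9) = -(k+1)(2(k+1)^3 - 2(k+1)^2 - 4(k+1) - 5),
which is the closed form with N = k+1.
By induction, the statement is established for all N ≥ 1.

S(N) = -N(2N^3 - 2N^2 - 4N - 5)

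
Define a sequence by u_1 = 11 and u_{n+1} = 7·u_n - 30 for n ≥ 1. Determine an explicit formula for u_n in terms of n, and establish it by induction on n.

Computing the first terms: u_1 = 11, u_2 = 47, u_3 = 299. This suggests u_n = 6·7^(n - 1) + 5.
Base case (n = 1): the formula gives 11 = 11 = u_1.
Inductive step: assume the claim holds for n = k, so u_k = 6·7^(k - 1) + 5.
Then u_{k+1} = 7·u_k - 30 = 7·(6·7^(k - 1) + 5) - 30 = 6·7^k + 5 = 6·7^((k+1) - 1) + 5,
which is the claimed formula at n = k+1.
By induction, the statement is established for all n ≥ 1.

u_n = 6·7^(n - 1) + 5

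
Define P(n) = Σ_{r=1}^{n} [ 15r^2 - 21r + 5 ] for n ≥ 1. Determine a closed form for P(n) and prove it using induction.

P(n) = n(5n^2 - 3n - 3)

We claim P(n) = n(5n^2 - 3n - 3) for all n ≥ 1.
Base case (n = 1): P(1) = -1, and the closed form gives -1. They agree.
For the inductive step, assume it holds for an arbitrary r ≥ 1, so P(r) = r(5r^2 - 3r - 3).
Then P(r+1) = P(r) + (15r^2 + 9r - 1) = (r(5r^2 - 3r - 3)) + (15r^2 + 9r - 1).
Simplifying, P(r+1) = (r + 1)(5r^2 + 7r - 1) = (r+1)(5(r+1)^2 - 3(r+1) - 3),
which is the closed form with n = r+1.
This completes the induction.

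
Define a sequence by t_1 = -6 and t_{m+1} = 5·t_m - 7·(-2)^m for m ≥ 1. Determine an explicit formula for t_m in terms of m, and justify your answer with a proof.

Computing the first terms: t_1 = -6, t_2 = -16, t_3 = -108. This suggests t_m = (-2)^m - 4·5^(m - 1).
Base case (m = 1): the formula gives -6 = -6 = t_1.
Suppose the result is true for m = i, so t_i = (-2)^i - 4·5^(i - 1).
Then t_{i+1} = 5·t_i - 7·(-2)^i = 5·((-2)^i - 4·5^(i - 1)) - 7·(-2)^i = (-2)^(i + 1) - 4·5^i = (-2)^(i+1) - 4·5^((i+1) - 1),
which is the claimed formula at m = i+1.
By induction, the statement is established for all m ≥ 1.

t_m = (-2)^m - 4·5^(m - 1)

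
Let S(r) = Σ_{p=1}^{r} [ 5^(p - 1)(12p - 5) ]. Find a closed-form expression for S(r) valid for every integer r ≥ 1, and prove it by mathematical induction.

S(r) = 5^r(3r - 2) + 2

We claim S(r) = 5^r(3r - 2) + 2 for all r ≥ 1.
For the base case r = 1: S(1) = 7, and the closed form gives 7. They agree.
Inductive step: suppose the statement holds for some p ≥ 1, so S(p) = 5^p(3p - 2) + 2.
Then S(p+1) = S(p) + (5^p(12p + 7)) = (5^p(3p - 2) + 2) + (5^p(12p + 7)).
Simplifying, S(p+1) = 15·5^p·p + 5·5^p + 2 = 5^(p+1)(3(p+1) - 2) + 2,
which is the closed form with r = p+1.
By induction, the statement is established for all r ≥ 1.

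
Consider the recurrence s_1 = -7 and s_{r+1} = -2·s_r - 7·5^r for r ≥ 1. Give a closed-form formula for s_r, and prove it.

s_r = (-2)^r - 5^r

Computing the first terms: s_1 = -7, s_2 = -21, s_3 = -133. This suggests s_r = (-2)^r - 5^r.
Base step (r = 1): the formula gives -7 = -7 = s_1.
Suppose the result is true for r = i, so s_i = (-2)^i - 5^i.
Then s_{i+1} = -2·s_i - 7·5^i = -2·((-2)^i - 5^i) - 7·5^i = (-2)^(i + 1) - 5^(i + 1),
which is the claimed formula at r = i+1.
Hence, by induction on r, the claim holds for every r ≥ 1.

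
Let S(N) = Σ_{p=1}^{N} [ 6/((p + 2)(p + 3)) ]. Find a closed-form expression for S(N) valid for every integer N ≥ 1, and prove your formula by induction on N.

We claim S(N) = 2N/(N + 3) for all N ≥ 1.
Base step (N = 1): S(1) = 1/2, and the closed form gives 1/2. They agree.
Suppose the result is true for N = p, so S(p) = 2p/(p + 3).
Then S(p+1) = S(p) + (6/((p + 3)(p + 4))) = (2p/(p + 3)) + (6/((p + 3)(p + 4))).
Simplifying, S(p+1) = 2(p + 1)/(p + 4) = 2(p+1)/((p+1) + 3),
which is the closed form with N = p+1.
This completes the induction.

S(N) = 2N/(N + 3)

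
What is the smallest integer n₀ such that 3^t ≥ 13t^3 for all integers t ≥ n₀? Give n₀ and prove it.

n₀ = 9

At t = 8: 6561 < 6656, so the inequality fails and n₀ ≥ 9. We prove 3^t ≥ 13t^3 for all t ≥ 9.
For the base case t = 9: 3^t = 19683 and 13t^3 = 9477, so 19683 ≥ 9477.
For the inductive step, assume it holds for an arbitrary r ≥ 9, so 3^r ≥ 13r^3.
Then 3^(r + 1) = 3·(3^r) ≥ 3·(13r^3).
Also, for r ≥ 9 we have 3·(13r^3) ≥ 13(r+1)^3, since 3 ≥ (1 + 1/r)^3 for all r ≥ 9.
Combining, 3^(r + 1) ≥ 13(r+1)^3.
This completes the induction.
Hence the smallest such n₀ is 9.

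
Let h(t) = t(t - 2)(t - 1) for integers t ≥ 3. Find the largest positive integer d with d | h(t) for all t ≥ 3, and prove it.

d = 6

Computing the first values: h(3) = 6 and h(4) = 24; gcd(6, 24) = 6, so d ≤ 6.
We prove 6 | t(t - 2)(t - 1) for all t ≥ 3 by induction on t.
For the base case t = 3: h(3) = 6 = 6·(1), so 6 | h(3).
Inductive step: assume the claim holds for t = i, i.e. 6 | h(i). Then
h(i+1) − h(i) = (i-1)·i·(i+1) − (i-2)·(i-1)·i = (i-1)·i·[(i+1) − (i-2)] = 3·(i-1)·i. The product of 2 consecutive integers is divisible by (2)! = 2, so h(i+1) − h(i) is divisible by 3·2 = 6. By the inductive hypothesis 6 | h(i), hence 6 | h(i+1).
This completes the induction.
Therefore the largest such d is 6.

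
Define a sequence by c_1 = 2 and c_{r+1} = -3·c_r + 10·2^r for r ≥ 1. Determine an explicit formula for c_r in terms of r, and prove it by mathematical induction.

Computing the first terms: c_1 = 2, c_2 = 14, c_3 = -2. This suggests c_r = -2(-3)^(r - 1) + 2^(r + 1).
Base case (r = 1): the formula gives 2 = 2 = c_1.
Inductive step: suppose the statement holds for some p ≥ 1, so c_p = -2(-3)^(p - 1) + 2^(p + 1).
Then c_{p+1} = -3·c_p + 10·2^p = -3·(-2(-3)^(p - 1) + 2^(p + 1)) + 10·2^p = -2(-3)^p + 2^(p + 2) = -2(-3)^((p+1) - 1) + 2^((p+1) + 1),
which is the claimed formula at r = p+1.
By induction, the statement is established for all r ≥ 1.

c_r = -2(-3)^(r - 1) + 2^(r + 1)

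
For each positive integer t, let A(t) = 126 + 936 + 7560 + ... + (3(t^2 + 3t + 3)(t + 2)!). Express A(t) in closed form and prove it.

A(t) = (3t + 3)(t + 3)! - 18

We claim A(t) = (3t + 3)(t + 3)! - 18 for all t ≥ 1.
When t = 1: A(1) = 126, and the closed form gives 126. They agree.
Inductive step: suppose the statement holds for some j ≥ 1, so A(j) = (3j + 3)(j + 3)! - 18.
Then A(j+1) = A(j) + (3(j^2 + 5j + 7)(j + 3)!) = ((3j + 3)(j + 3)! - 18) + (3(j^2 + 5j + 7)(j + 3)!).
Simplifying, A(j+1) = (3(j+1) + 3)((j+1) + 3)! - 18,
which is the closed form with t = j+1.
Hence, by induction on t, the claim holds for every t ≥ 1.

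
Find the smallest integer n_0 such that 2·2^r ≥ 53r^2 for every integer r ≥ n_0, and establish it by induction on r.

At r = 11: 4096 < 6413, so the inequality fails and n_0 ≥ 12. We prove 2·2^r ≥ 53r^2 for all r ≥ 12.
Base step (r = 12): 2·2^r = 8192 and 53r^2 = 7632, so 8192 ≥ 7632.
For the inductive step, assume it holds for an arbitrary m ≥ 12, so 2·2^m ≥ 53m^2.
Then 2·2^(m + 1) = 2·(2·2^m) ≥ 2·(53m^2).
Also, for m ≥ 12 we have 2·(53m^2) ≥ 53(m+1)^2, since 2 ≥ (1 + 1/m)^2 for all m ≥ 12.
Combining, 2·2^(m + 1) ≥ 53(m+1)^2.
By the principle of mathematical induction, the result holds for all r ≥ 12.
Hence the smallest such n_0 is 12.

n_0 = 12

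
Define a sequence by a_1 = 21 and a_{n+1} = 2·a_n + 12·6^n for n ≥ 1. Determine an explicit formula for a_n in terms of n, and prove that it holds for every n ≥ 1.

Computing the first terms: a_1 = 21, a_2 = 114, a_3 = 660. This suggests a_n = 3·2^(n - 1) + 3·6^n.
Base case (n = 1): the formula gives 21 = 21 = a_1.
Suppose the result is true for n = i, so a_i = 3·2^(i - 1) + 3·6^i.
Then a_{i+1} = 2·a_i + 12·6^i = 2·(3·2^(i - 1) + 3·6^i) + 12·6^i = 3·2^i + 3·6^(i + 1) = 3·2^((i+1) - 1) + 3·6^(i+1),
which is the claimed formula at n = i+1.
By the principle of mathematical induction, the result holds for all n ≥ 1.

a_n = 3·2^(n - 1) + 3·6^n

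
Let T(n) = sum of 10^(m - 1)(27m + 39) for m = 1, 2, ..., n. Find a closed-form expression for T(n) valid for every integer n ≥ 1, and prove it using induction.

T(n) = 10^n(3n + 4) - 4

We claim T(n) = 10^n(3n + 4) - 4 for all n ≥ 1.
When n = 1: T(1) = 66, and the closed form gives 66. They agree.
Inductive step: suppose the statement holds for some m ≥ 1, so T(m) = 10^m(3m + 4) - 4.
Then T(m+1) = T(m) + (10^m(27m + 66)) = (10^m(3m + 4) - 4) + (10^m(27m + 66)).
Simplifying, T(m+1) = 30·10^m·m + 70·10^m - 4 = 10^(m+1)(3(m+1) + 4) - 4,
which is the closed form with n = m+1.
By the principle of mathematical induction, the result holds for all n ≥ 1.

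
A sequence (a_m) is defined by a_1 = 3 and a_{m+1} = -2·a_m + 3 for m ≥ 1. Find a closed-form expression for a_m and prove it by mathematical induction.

Computing the first terms: a_1 = 3, a_2 = -3, a_3 = 9. This suggests a_m = -(-2)^m + 1.
When m = 1: the formula gives 3 = 3 = a_1.
Suppose the result is true for m = j, so a_j = -(-2)^j + 1.
Then a_{j+1} = -2·a_j + 3 = -2·(-(-2)^j + 1) + 3 = -(-2)^(j + 1) + 1,
which is the claimed formula at m = j+1.
Hence, by induction on m, the claim holds for every m ≥ 1.

a_m = -(-2)^m + 1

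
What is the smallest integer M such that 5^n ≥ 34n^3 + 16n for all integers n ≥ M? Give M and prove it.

At n = 5: 3125 < 4330, so the inequality fails and M ≥ 6. We prove 5^n ≥ 34n^3 + 16n for all n ≥ 6.
Base case (n = 6): 5^n = 15625 and 34n^3 + 16n = 7440, so 15625 ≥ 7440.
Inductive step: suppose the statement holds for some j ≥ 6, so 5^j ≥ 34j^3 + 16j.
Then 5^(j + 1) = 5·(5^j) ≥ 5·(34j^3 + 16j).
Also, for j ≥ 6 we have 5·(34j^3 + 16j) ≥ 34(j+1)^3 + 16(j+1), since 5·(34j^3 + 16j) − (34(j+1)^3 + 16(j+1)) = 136j^3 - 102j^2 - 38j - 50, which is nonnegative for all j ≥ 6.
Combining, 5^(j + 1) ≥ 34(j+1)^3 + 16(j+1).
Hence, by induction on n, the claim holds for every n ≥ 6.
Hence the smallest such M is 6.

M = 6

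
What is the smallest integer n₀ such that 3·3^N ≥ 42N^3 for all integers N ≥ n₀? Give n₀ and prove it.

n₀ = 9

At N = 8: 19683 < 21504, so the inequality fails and n₀ ≥ 9. We prove 3·3^N ≥ 42N^3 for all N ≥ 9.
Base step (N = 9): 3·3^N = 59049 and 42N^3 = 30618, so 59049 ≥ 30618.
Suppose the result is true for N = p, so 3·3^p ≥ 42p^3.
Then 3·3^(p + 1) = 3·(3·3^p) ≥ 3·(42p^3).
Also, for p ≥ 9 we have 3·(42p^3) ≥ 42(p+1)^3, since 3 ≥ (1 + 1/p)^3 for all p ≥ 9.
Combining, 3·3^(p + 1) ≥ 42(p+1)^3.
This completes the induction.
Hence the smallest such n₀ is 9.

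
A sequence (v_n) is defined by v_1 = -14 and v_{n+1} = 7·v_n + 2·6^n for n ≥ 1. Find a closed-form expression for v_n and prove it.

v_n = -2·6^n - 2·7^(n - 1)

Computing the first terms: v_1 = -14, v_2 = -86, v_3 = -530. This suggests v_n = -2·6^n - 2·7^(n - 1).
For the base case n = 1: the formula gives -14 = -14 = v_1.
Inductive step: assume the claim holds for n = j, so v_j = -2·6^j - 2·7^(j - 1).
Then v_{j+1} = 7·v_j + 2·6^j = 7·(-2·6^j - 2·7^(j - 1)) + 2·6^j = -2·6^(j + 1) - 2·7^j = -2·6^(j+1) - 2·7^((j+1) - 1),
which is the claimed formula at n = j+1.
By the principle of mathematical induction, the result holds for all n ≥ 1.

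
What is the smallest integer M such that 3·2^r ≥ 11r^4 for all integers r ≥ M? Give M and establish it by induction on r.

M = 19

At r = 18: 786432 < 1154736, so the inequality fails and M ≥ 19. We prove 3·2^r ≥ 11r^4 for all r ≥ 19.
For the base case r = 19: 3·2^r = 1572864 and 11r^4 = 1433531, so 1572864 ≥ 1433531.
For the inductive step, assume it holds for an arbitrary m ≥ 19, so 3·2^m ≥ 11m^4.
Then 3·2^(m + 1) = 2·(3·2^m) ≥ 2·(11m^4).
Also, for m ≥ 19 we have 2·(11m^4) ≥ 11(m+1)^4, since 2 ≥ (1 + 1/m)^4 for all m ≥ 19.
Combining, 3·2^(m + 1) ≥ 11(m+1)^4.
By the principle of mathematical induction, the result holds for all r ≥ 19.
Hence the smallest such M is 19.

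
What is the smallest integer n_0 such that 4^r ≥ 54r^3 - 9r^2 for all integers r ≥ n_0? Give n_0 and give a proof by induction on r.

n_0 = 8

At r = 7: 16384 < 18081, so the inequality fails and n_0 ≥ 8. We prove 4^r ≥ 54r^3 - 9r^2 for all r ≥ 8.
Base case (r = 8): 4^r = 65536 and 54r^3 - 9r^2 = 27072, so 65536 ≥ 27072.
Inductive step: assume the claim holds for r = k, so 4^k ≥ 54k^3 - 9k^2.
Then 4^(k + 1) = 4·(4^k) ≥ 4·(54k^3 - 9k^2).
Also, for k ≥ 8 we have 4·(54k^3 - 9k^2) ≥ 54(k+1)^3 - 9(k+1)^2, since 4·(54k^3 - 9k^2) − (54(k+1)^3 - 9(k+1)^2) = 162k^3 - 189k^2 - 144k - 45, which is nonnegative for all k ≥ 8.
Combining, 4^(k + 1) ≥ 54(k+1)^3 - 9(k+1)^2.
This completes the induction.
Hence the smallest such n_0 is 8.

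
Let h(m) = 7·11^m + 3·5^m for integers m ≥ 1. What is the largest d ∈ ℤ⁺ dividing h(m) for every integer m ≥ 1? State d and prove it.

Computing the first values: h(1) = 92 and h(2) = 922; gcd(92, 922) = 2, so d ≤ 2.
We prove 2 | 7·11^m + 3·5^m for all m ≥ 1 by induction on m.
Base case (m = 1): h(1) = 92 = 2·(46), so 2 | h(1).
For the inductive step, assume it holds for an arbitrary i ≥ 1, i.e. 2 | h(i). Then
h(i+1) − 11·h(i) = (7·11^(i+1) + 3·5^(i+1)) − 11·(7·11^i + 3·5^i) = (3)·5^i·(5 − 11) = (-18)·5^i. Since 2 | h(i) by the inductive hypothesis, 2 | 11·h(i); and 2 | -18 since -18 = 2·-9. Therefore 2 | h(i+1).
Hence, by induction on m, the claim holds for every m ≥ 1.
Therefore the largest such d is 2.

d = 2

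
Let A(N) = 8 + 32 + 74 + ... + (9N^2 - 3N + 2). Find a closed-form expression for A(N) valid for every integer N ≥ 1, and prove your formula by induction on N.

We claim A(N) = N(3N^2 + 3N + 2) for all N ≥ 1.
Base step (N = 1): A(1) = 8, and the closed form gives 8. They agree.
For the inductive step, assume it holds for an arbitrary p ≥ 1, so A(p) = p(3p^2 + 3p + 2).
Then A(p+1) = A(p) + (9p^2 + 15p + 8) = (p(3p^2 + 3p + 2)) + (9p^2 + 15p + 8).
Simplifying, A(p+1) = (p + 1)(3p^2 + 9p + 8) = (p+1)(3(p+1)^2 + 3(p+1) + 2),
which is the closed form with N = p+1.
By induction, the statement is established for all N ≥ 1.

A(N) = N(3N^2 + 3N + 2)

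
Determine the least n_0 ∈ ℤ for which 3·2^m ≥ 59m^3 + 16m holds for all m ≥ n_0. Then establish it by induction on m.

n_0 = 17

At m = 16: 196608 < 241920, so the inequality fails and n_0 ≥ 17. We prove 3·2^m ≥ 59m^3 + 16m for all m ≥ 17.
When m = 17: 3·2^m = 393216 and 59m^3 + 16m = 290139, so 393216 ≥ 290139.
Suppose the result is true for m = i, so 3·2^i ≥ 59i^3 + 16i.
Then 3·2^(i + 1) = 2·(3·2^i) ≥ 2·(59i^3 + 16i).
Also, for i ≥ 17 we have 2·(59i^3 + 16i) ≥ 59(i+1)^3 + 16(i+1), since 2·(59i^3 + 16i) − (59(i+1)^3 + 16(i+1)) = 59i^3 - 177i^2 - 161i - 75, which is nonnegative for all i ≥ 17.
Combining, 3·2^(i + 1) ≥ 59(i+1)^3 + 16(i+1).
Hence, by induction on m, the claim holds for every m ≥ 17.
Hence the smallest such n_0 is 17.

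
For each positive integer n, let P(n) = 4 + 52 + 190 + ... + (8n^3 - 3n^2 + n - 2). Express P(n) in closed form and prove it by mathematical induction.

We claim P(n) = n(2n^3 + 3n^2 + n - 2) for all n ≥ 1.
When n = 1: P(1) = 4, and the closed form gives 4. They agree.
Suppose the result is true for n = m, so P(m) = m(2m^3 + 3m^2 + m - 2).
Then P(m+1) = P(m) + (8m^3 + 21m^2 + 19m + 4) = (m(2m^3 + 3m^2 + m - 2)) + (8m^3 + 21m^2 + 19m + 4).
Simplifying, P(m+1) = (m + 1)(2m^3 + 9m^2 + 13m + 4) = (m+1)(2(m+1)^3 + 3(m+1)^2 + (m+1) - 2),
which is the closed form with n = m+1.
By induction, the statement is established for all n ≥ 1.

P(n) = n(2n^3 + 3n^2 + n - 2)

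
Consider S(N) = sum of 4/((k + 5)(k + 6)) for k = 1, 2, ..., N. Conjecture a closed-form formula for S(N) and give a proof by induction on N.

We claim S(N) = 2N/(3(N + 6)) for all N ≥ 1.
Base step (N = 1): S(1) = 2/21, and the closed form gives 2/21. They agree.
For the inductive step, assume it holds for an arbitrary k ≥ 1, so S(k) = 2k/(3(k + 6)).
Then S(k+1) = S(k) + (4/((k + 6)(k + 7))) = (2k/(3(k + 6))) + (4/((k + 6)(k + 7))).
Simplifying, S(k+1) = 2(k + 1)/(3(k + 7)) = 2(k+1)/(3((k+1) + 6)),
which is the closed form with N = k+1.
By the principle of mathematical induction, the result holds for all N ≥ 1.

S(N) = 2N/(3(N + 6))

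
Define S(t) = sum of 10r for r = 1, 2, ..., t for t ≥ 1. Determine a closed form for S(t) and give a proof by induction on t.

S(t) = 5t(t + 1)

We claim S(t) = 5t(t + 1) for all t ≥ 1.
Base step (t = 1): S(1) = 10, and the closed form gives 10. They agree.
Inductive step: suppose the statement holds for some r ≥ 1, so S(r) = 5r(r + 1).
Then S(r+1) = S(r) + (10r + 10) = (5r(r + 1)) + (10r + 10).
Simplifying, S(r+1) = 5(r + 1)(r + 2) = 5(r+1)((r+1) + 1),
which is the closed form with t = r+1.
Hence, by induction on t, the claim holds for every t ≥ 1.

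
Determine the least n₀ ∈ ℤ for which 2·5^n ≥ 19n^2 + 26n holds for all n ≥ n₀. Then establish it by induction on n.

At n = 2: 50 < 128, so the inequality fails and n₀ ≥ 3. We prove 2·5^n ≥ 19n^2 + 26n for all n ≥ 3.
When n = 3: 2·5^n = 250 and 19n^2 + 26n = 249, so 250 ≥ 249.
Suppose the result is true for n = i, so 2·5^i ≥ 19i^2 + 26i.
Then 2·5^(i + 1) = 5·(2·5^i) ≥ 5·(19i^2 + 26i).
Also, for i ≥ 3 we have 5·(19i^2 + 26i) ≥ 19(i+1)^2 + 26(i+1), since 5·(19i^2 + 26i) − (19(i+1)^2 + 26(i+1)) = 76i^2 + 66i - 45, which is nonnegative for all i ≥ 3.
Combining, 2·5^(i + 1) ≥ 19(i+1)^2 + 26(i+1).
This completes the induction.
Hence the smallest such n₀ is 3.

n₀ = 3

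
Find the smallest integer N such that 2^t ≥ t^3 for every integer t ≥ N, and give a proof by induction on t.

N = 10

At t = 9: 512 < 729, so the inequality fails and N ≥ 10. We prove 2^t ≥ t^3 for all t ≥ 10.
When t = 10: 2^t = 1024 and t^3 = 1000, so 1024 ≥ 1000.
Inductive step: suppose the statement holds for some p ≥ 10, so 2^p ≥ p^3.
Then 2^(p + 1) = 2·(2^p) ≥ 2·(p^3).
Also, for p ≥ 10 we have 2·(p^3) ≥ (p+1)^3, since 2 ≥ (1 + 1/p)^3 for all p ≥ 10.
Combining, 2^(p + 1) ≥ (p+1)^3.
This completes the induction.
Hence the smallest such N is 10.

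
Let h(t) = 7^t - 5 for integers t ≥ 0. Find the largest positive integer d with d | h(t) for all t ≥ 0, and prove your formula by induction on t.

d = 2

Computing the first values: h(0) = -4 and h(1) = 2; gcd(-4, 2) = 2, so d ≤ 2.
We prove 2 | 7^t - 5 for all t ≥ 0 by induction on t.
Base step (t = 0): h(0) = -4 = 2·(-2), so 2 | h(0).
Suppose the result is true for t = r, i.e. 2 | h(r). Then
h(r+1) = 7^(r+1) - 5 = 7·(7^r - 5) + 30 = 7·h(r) + 30. The first term is divisible by 2 by the inductive hypothesis, and 30 is divisible by 2. Hence 2 | h(r+1).
By the principle of mathematical induction, the result holds for all t ≥ 0.
Therefore the largest such d is 2.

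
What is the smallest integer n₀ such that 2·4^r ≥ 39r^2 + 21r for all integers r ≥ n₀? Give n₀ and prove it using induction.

At r = 4: 512 < 708, so the inequality fails and n₀ ≥ 5. We prove 2·4^r ≥ 39r^2 + 21r for all r ≥ 5.
Base step (r = 5): 2·4^r = 2048 and 39r^2 + 21r = 1080, so 2048 ≥ 1080.
Suppose the result is true for r = j, so 2·4^j ≥ 39j^2 + 21j.
Then 2·4^(j + 1) = 4·(2·4^j) ≥ 4·(39j^2 + 21j).
Also, for j ≥ 5 we have 4·(39j^2 + 21j) ≥ 39(j+1)^2 + 21(j+1), since 4·(39j^2 + 21j) − (39(j+1)^2 + 21(j+1)) = 117j^2 - 15j - 60, which is nonnegative for all j ≥ 5.
Combining, 2·4^(j + 1) ≥ 39(j+1)^2 + 21(j+1).
This completes the induction.
Hence the smallest such n₀ is 5.

n₀ = 5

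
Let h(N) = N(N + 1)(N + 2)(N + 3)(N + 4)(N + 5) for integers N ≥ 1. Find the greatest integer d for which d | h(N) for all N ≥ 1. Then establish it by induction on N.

Computing the first values: h(1) = 720 and h(2) = 5040; gcd(720, 5040) = 720, so d ≤ 720.
We prove 720 | N(N + 1)(N + 2)(N + 3)(N + 4)(N + 5) for all N ≥ 1 by induction on N.
Base step (N = 1): h(1) = 720 = 720·(1), so 720 | h(1).
Inductive step: assume the claim holds for N = k, i.e. 720 | h(k). Then
h(k+1) − h(k) = (k+1)·(k+2)·(k+3)·(k+4)·(k+5)·(k+6) − k·(k+1)·(k+2)·(k+3)·(k+4)·(k+5) = (k+1)·(k+2)·(k+3)·(k+4)·(k+5)·[(k+6) − k] = 6·(k+1)·(k+2)·(k+3)·(k+4)·(k+5). The product of 5 consecutive integers is divisible by (5)! = 120, so h(k+1) − h(k) is divisible by 6·120 = 720. By the inductive hypothesis 720 | h(k), hence 720 | h(k+1).
By the principle of mathematical induction, the result holds for all N ≥ 1.
Therefore the largest such d is 720.

d = 720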